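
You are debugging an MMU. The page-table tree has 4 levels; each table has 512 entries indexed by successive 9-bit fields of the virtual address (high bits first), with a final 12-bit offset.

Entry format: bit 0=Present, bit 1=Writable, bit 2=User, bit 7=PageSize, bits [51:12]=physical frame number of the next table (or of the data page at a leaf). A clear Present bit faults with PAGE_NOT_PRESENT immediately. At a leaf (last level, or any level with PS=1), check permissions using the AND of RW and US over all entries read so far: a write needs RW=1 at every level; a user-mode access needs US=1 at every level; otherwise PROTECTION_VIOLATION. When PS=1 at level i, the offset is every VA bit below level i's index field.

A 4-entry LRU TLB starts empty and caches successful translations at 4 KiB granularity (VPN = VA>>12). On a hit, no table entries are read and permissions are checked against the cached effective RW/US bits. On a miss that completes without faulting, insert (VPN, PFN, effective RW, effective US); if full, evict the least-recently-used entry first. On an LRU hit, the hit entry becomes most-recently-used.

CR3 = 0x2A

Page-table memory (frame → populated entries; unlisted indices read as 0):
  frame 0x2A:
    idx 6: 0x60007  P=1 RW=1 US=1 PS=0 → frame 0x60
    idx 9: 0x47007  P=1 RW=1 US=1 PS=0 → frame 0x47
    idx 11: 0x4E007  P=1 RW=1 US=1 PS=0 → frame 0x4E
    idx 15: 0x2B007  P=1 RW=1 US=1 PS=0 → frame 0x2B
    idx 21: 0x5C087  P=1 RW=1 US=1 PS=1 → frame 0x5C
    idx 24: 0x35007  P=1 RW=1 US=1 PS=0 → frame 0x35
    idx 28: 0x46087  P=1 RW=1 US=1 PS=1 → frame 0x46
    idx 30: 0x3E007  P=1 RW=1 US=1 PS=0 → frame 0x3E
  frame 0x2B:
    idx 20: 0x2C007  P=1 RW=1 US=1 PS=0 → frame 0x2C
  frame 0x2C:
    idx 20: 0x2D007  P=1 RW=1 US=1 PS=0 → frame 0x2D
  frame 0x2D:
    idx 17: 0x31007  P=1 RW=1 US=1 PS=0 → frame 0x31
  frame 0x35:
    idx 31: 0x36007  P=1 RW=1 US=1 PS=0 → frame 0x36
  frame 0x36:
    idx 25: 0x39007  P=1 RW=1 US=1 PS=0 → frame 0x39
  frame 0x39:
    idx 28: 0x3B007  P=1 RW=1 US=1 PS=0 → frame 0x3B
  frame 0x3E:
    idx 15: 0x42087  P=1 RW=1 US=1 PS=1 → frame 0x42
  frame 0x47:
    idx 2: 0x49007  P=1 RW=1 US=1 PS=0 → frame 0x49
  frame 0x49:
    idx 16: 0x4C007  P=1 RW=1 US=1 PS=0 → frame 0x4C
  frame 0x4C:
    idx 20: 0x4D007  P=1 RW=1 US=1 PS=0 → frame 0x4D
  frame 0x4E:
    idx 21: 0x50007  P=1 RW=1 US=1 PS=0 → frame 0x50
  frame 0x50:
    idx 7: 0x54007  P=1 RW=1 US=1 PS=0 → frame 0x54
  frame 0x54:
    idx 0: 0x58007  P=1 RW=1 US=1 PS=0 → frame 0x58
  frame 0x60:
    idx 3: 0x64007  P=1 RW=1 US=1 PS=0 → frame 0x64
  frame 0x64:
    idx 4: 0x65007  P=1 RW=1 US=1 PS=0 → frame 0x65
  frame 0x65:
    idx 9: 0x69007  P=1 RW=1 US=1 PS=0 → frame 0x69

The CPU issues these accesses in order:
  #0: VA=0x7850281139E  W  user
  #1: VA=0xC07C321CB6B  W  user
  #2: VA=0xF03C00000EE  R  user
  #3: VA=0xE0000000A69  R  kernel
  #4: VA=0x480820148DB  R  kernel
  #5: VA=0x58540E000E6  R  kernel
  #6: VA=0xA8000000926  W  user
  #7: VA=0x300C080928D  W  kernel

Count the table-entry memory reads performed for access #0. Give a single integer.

Walk each access:
#0 VA=0x7850281139E (w,user):
  lvl0: tbl 0x2A, slot 15 ⇒ 0x2B007 (P1/RW1/US1/PS0)
  lvl1: tbl 0x2B, slot 20 ⇒ 0x2C007 (P1/RW1/US1/PS0)
  lvl2: tbl 0x2C, slot 20 ⇒ 0x2D007 (P1/RW1/US1/PS0)
  lvl3: tbl 0x2D, slot 17 ⇒ 0x31007 (P1/RW1/US1/PS0)
  ⇒ phys 0x3139E  [4 reads]
#1 VA=0xC07C321CB6B (w,user):
  lvl0: tbl 0x2A, slot 24 ⇒ 0x35007 (P1/RW1/US1/PS0)
  lvl1: tbl 0x35, slot 31 ⇒ 0x36007 (P1/RW1/US1/PS0)
  lvl2: tbl 0x36, slot 25 ⇒ 0x39007 (P1/RW1/US1/PS0)
  lvl3: tbl 0x39, slot 28 ⇒ 0x3B007 (P1/RW1/US1/PS0)
  ⇒ phys 0x3BB6B  [4 reads]
#2 VA=0xF03C00000EE (r,user):
  lvl0: tbl 0x2A, slot 30 ⇒ 0x3E007 (P1/RW1/US1/PS0)
  lvl1: tbl 0x3E, slot 15 ⇒ 0x42087 (P1/RW1/US1/PS1)
  ⇒ phys 0x420EE (huge @L1)  [2 reads]
#3 VA=0xE0000000A69 (r,kernel):
  lvl0: tbl 0x2A, slot 28 ⇒ 0x46087 (P1/RW1/US1/PS1)
  ⇒ phys 0x46A69 (huge @L0)  [1 reads]
#4 VA=0x480820148DB (r,kernel):
  lvl0: tbl 0x2A, slot 9 ⇒ 0x47007 (P1/RW1/US1/PS0)
  lvl1: tbl 0x47, slot 2 ⇒ 0x49007 (P1/RW1/US1/PS0)
  lvl2: tbl 0x49, slot 16 ⇒ 0x4C007 (P1/RW1/US1/PS0)
  lvl3: tbl 0x4C, slot 20 ⇒ 0x4D007 (P1/RW1/US1/PS0)
  ⇒ phys 0x4D8DB  [4 reads]
#5 VA=0x58540E000E6 (r,kernel):
  lvl0: tbl 0x2A, slot 11 ⇒ 0x4E007 (P1/RW1/US1/PS0)
  lvl1: tbl 0x4E, slot 21 ⇒ 0x50007 (P1/RW1/US1/PS0)
  lvl2: tbl 0x50, slot 7 ⇒ 0x54007 (P1/RW1/US1/PS0)
  lvl3: tbl 0x54, slot 0 ⇒ 0x58007 (P1/RW1/US1/PS0)
  ⇒ phys 0x580E6  [4 reads]
#6 VA=0xA8000000926 (w,user):
  lvl0: tbl 0x2A, slot 21 ⇒ 0x5C087 (P1/RW1/US1/PS1)
  ⇒ phys 0x5C926 (huge @L0)  [1 reads]
#7 VA=0x300C080928D (w,kernel):
  lvl0: tbl 0x2A, slot 6 ⇒ 0x60007 (P1/RW1/US1/PS0)
  lvl1: tbl 0x60, slot 3 ⇒ 0x64007 (P1/RW1/US1/PS0)
  lvl2: tbl 0x64, slot 4 ⇒ 0x65007 (P1/RW1/US1/PS0)
  lvl3: tbl 0x65, slot 9 ⇒ 0x69007 (P1/RW1/US1/PS0)
  ⇒ phys 0x6928D  [4 reads]

Entries read for #0: 4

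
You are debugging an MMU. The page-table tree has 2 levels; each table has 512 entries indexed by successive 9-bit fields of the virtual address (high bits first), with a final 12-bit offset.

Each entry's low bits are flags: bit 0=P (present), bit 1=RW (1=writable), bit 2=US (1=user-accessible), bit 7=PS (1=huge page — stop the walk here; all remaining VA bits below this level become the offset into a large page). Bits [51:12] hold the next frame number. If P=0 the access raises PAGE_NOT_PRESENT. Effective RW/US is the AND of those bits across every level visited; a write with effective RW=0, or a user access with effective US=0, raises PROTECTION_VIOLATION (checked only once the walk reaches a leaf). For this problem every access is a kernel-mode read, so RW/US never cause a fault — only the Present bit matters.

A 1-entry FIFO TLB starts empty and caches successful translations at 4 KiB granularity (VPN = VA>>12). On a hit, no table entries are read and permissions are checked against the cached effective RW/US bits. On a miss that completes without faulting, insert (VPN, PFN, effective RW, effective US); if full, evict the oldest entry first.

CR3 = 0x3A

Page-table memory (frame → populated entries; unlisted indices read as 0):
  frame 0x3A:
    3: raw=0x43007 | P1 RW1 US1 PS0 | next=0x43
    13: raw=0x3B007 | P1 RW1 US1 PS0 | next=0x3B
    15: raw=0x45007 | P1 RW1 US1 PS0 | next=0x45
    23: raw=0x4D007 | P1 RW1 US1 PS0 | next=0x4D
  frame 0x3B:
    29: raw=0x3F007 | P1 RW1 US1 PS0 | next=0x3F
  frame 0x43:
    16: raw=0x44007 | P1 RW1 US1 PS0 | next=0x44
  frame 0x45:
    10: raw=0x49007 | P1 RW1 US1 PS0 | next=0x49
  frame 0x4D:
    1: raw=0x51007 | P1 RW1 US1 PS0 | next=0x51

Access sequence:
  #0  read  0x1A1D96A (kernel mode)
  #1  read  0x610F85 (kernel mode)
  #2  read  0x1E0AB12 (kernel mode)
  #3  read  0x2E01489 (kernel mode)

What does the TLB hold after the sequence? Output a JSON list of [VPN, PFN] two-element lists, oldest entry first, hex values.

Trace:
#0 VA=0x1A1D96A (r,kernel):
  L0: frame=0x3A idx=13 entry=0x3B007 [P=1 RW=1 US=1 PS=0]
  L1: frame=0x3B idx=29 entry=0x3F007 [P=1 RW=1 US=1 PS=0]
  ✓ 0x3F96A  — 2 lookups
#1 VA=0x610F85 (r,kernel):
  L0: frame=0x3A idx=3 entry=0x43007 [P=1 RW=1 US=1 PS=0]
  L1: frame=0x43 idx=16 entry=0x44007 [P=1 RW=1 US=1 PS=0]
  ✓ 0x44F85  — 2 lookups
#2 VA=0x1E0AB12 (r,kernel):
  L0: frame=0x3A idx=15 entry=0x45007 [P=1 RW=1 US=1 PS=0]
  L1: frame=0x45 idx=10 entry=0x49007 [P=1 RW=1 US=1 PS=0]
  ✓ 0x49B12  — 2 lookups
#3 VA=0x2E01489 (r,kernel):
  L0: frame=0x3A idx=23 entry=0x4D007 [P=1 RW=1 US=1 PS=0]
  L1: frame=0x4D idx=1 entry=0x51007 [P=1 RW=1 US=1 PS=0]
  ✓ 0x51489  — 2 lookups

TLB: [["0x2E01", "0x51"]]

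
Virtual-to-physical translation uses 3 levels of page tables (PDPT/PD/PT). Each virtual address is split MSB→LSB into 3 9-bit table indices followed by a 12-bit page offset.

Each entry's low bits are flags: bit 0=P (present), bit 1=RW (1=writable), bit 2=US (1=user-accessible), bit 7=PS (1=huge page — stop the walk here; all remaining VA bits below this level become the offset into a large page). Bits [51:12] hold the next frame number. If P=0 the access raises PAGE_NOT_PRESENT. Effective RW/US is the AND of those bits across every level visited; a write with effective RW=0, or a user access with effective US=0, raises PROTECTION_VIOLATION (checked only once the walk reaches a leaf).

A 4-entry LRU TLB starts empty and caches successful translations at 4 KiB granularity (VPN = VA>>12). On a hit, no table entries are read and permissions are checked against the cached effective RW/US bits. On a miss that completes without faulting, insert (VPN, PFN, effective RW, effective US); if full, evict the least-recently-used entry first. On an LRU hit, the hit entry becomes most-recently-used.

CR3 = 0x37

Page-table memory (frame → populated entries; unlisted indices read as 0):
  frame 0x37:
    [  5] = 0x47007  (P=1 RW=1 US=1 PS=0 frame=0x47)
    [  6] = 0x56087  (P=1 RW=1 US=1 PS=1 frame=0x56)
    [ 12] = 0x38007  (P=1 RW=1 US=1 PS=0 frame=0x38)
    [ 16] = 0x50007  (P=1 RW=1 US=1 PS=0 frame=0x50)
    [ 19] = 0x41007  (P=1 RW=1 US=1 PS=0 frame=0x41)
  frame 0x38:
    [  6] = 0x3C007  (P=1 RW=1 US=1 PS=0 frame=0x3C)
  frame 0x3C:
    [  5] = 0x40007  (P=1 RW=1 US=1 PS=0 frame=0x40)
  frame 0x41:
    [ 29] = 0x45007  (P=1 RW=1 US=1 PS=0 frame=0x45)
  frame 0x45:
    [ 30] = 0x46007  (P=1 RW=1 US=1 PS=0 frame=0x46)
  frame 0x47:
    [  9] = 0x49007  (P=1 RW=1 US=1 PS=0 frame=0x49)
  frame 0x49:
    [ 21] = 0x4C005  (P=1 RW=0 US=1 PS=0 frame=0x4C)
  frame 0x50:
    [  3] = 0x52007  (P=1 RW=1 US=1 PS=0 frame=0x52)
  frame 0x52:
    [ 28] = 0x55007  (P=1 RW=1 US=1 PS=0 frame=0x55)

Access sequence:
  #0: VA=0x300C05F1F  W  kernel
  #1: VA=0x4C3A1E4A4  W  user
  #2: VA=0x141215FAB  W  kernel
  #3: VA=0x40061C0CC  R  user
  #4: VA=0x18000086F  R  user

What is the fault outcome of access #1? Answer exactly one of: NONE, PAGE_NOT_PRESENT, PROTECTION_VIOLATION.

Per-access translation:
#0 VA=0x300C05F1F (w,kernel):
  lvl0: tbl 0x37, slot 12 ⇒ 0x38007 (P1/RW1/US1/PS0)
  lvl1: tbl 0x38, slot 6 ⇒ 0x3C007 (P1/RW1/US1/PS0)
  lvl2: tbl 0x3C, slot 5 ⇒ 0x40007 (P1/RW1/US1/PS0)
  → PA=0x40F1F  (3 entries read)
#1 VA=0x4C3A1E4A4 (w,user):
  lvl0: tbl 0x37, slot 19 ⇒ 0x41007 (P1/RW1/US1/PS0)
  lvl1: tbl 0x41, slot 29 ⇒ 0x45007 (P1/RW1/US1/PS0)
  lvl2: tbl 0x45, slot 30 ⇒ 0x46007 (P1/RW1/US1/PS0)
  → PA=0x464A4  (3 entries read)
#2 VA=0x141215FAB (w,kernel):
  lvl0: tbl 0x37, slot 5 ⇒ 0x47007 (P1/RW1/US1/PS0)
  lvl1: tbl 0x47, slot 9 ⇒ 0x49007 (P1/RW1/US1/PS0)
  lvl2: tbl 0x49, slot 21 ⇒ 0x4C005 (P1/RW0/US1/PS0)
  → PROTECTION_VIOLATION  (3 entries read)
#3 VA=0x40061C0CC (r,user):
  lvl0: tbl 0x37, slot 16 ⇒ 0x50007 (P1/RW1/US1/PS0)
  lvl1: tbl 0x50, slot 3 ⇒ 0x52007 (P1/RW1/US1/PS0)
  lvl2: tbl 0x52, slot 28 ⇒ 0x55007 (P1/RW1/US1/PS0)
  → PA=0x550CC  (3 entries read)
#4 VA=0x18000086F (r,user):
  lvl0: tbl 0x37, slot 6 ⇒ 0x56087 (P1/RW1/US1/PS1)
  → PA=0x5686F (huge @L0)  (1 entries read)

Access #1 fault: NONE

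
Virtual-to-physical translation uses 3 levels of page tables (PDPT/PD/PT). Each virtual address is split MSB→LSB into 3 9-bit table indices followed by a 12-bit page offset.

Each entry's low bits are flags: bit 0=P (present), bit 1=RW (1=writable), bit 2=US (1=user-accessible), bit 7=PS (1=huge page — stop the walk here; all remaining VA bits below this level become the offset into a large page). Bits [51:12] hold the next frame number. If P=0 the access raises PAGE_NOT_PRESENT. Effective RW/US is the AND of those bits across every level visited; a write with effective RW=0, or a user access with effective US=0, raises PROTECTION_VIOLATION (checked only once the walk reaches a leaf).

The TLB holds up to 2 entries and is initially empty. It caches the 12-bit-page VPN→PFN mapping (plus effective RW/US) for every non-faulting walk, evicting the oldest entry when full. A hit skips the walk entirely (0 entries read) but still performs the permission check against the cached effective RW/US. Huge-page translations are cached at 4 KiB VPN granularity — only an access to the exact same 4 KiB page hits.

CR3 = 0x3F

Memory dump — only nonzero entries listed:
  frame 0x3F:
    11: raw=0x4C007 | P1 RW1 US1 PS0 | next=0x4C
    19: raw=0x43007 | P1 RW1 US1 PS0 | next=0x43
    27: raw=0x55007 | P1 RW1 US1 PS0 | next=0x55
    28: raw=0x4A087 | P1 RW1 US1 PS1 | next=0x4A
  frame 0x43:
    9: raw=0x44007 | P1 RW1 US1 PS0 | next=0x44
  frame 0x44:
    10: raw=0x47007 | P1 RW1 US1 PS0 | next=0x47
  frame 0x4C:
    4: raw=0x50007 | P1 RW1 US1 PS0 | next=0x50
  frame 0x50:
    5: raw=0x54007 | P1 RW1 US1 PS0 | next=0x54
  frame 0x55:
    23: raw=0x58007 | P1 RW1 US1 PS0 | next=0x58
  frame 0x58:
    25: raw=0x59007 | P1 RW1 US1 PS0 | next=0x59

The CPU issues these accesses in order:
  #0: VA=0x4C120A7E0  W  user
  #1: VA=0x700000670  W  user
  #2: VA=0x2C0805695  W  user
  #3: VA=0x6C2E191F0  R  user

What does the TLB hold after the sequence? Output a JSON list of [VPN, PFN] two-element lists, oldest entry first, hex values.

Walk each access:
#0 VA=0x4C120A7E0 (w,user):
  lvl0: tbl 0x3F, slot 19 ⇒ 0x43007 (P1/RW1/US1/PS0)
  lvl1: tbl 0x43, slot 9 ⇒ 0x44007 (P1/RW1/US1/PS0)
  lvl2: tbl 0x44, slot 10 ⇒ 0x47007 (P1/RW1/US1/PS0)
  ✓ 0x477E0  — 3 lookups
#1 VA=0x700000670 (w,user):
  lvl0: tbl 0x3F, slot 28 ⇒ 0x4A087 (P1/RW1/US1/PS1)
  ✓ 0x4A670 (huge @L0)  — 1 lookups
#2 VA=0x2C0805695 (w,user):
  lvl0: tbl 0x3F, slot 11 ⇒ 0x4C007 (P1/RW1/US1/PS0)
  lvl1: tbl 0x4C, slot 4 ⇒ 0x50007 (P1/RW1/US1/PS0)
  lvl2: tbl 0x50, slot 5 ⇒ 0x54007 (P1/RW1/US1/PS0)
  ✓ 0x54695  — 3 lookups
#3 VA=0x6C2E191F0 (r,user):
  lvl0: tbl 0x3F, slot 27 ⇒ 0x55007 (P1/RW1/US1/PS0)
  lvl1: tbl 0x55, slot 23 ⇒ 0x58007 (P1/RW1/US1/PS0)
  lvl2: tbl 0x58, slot 25 ⇒ 0x59007 (P1/RW1/US1/PS0)
  ✓ 0x591F0  — 3 lookups

TLB: [["0x2C0805", "0x54"], ["0x6C2E19", "0x59"]]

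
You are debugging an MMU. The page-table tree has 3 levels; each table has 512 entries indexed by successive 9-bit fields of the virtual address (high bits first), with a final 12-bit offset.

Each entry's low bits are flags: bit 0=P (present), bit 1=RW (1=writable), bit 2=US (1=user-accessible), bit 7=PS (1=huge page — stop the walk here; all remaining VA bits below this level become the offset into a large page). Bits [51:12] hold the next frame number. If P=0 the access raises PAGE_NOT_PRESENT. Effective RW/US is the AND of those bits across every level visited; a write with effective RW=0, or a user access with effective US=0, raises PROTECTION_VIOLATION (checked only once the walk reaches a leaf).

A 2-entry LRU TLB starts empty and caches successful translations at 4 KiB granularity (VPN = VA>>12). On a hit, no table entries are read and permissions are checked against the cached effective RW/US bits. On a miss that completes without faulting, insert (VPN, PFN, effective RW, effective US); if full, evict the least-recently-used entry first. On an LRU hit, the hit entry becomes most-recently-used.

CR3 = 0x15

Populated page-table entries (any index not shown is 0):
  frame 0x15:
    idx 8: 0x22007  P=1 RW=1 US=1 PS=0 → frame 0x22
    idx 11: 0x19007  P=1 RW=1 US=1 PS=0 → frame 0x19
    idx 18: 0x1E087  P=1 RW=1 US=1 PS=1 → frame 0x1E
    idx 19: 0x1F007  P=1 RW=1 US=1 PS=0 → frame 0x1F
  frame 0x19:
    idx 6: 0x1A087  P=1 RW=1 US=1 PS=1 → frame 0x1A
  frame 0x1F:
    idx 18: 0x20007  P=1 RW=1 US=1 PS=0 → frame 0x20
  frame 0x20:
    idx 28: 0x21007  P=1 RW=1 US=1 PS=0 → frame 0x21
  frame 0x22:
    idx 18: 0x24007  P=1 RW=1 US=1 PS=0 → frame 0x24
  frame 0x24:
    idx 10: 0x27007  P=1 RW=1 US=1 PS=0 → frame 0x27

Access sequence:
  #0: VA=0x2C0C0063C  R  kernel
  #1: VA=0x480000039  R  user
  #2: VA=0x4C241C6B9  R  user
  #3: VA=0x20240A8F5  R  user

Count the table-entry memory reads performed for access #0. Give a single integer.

Walk each access:
#0 VA=0x2C0C0063C (r,kernel):
  L0: frame=0x15 idx=11 entry=0x19007 [P=1 RW=1 US=1 PS=0]
  L1: frame=0x19 idx=6 entry=0x1A087 [P=1 RW=1 US=1 PS=1]
  ✓ 0x1A63C (huge @L1)  — 2 lookups
#1 VA=0x480000039 (r,user):
  L0: frame=0x15 idx=18 entry=0x1E087 [P=1 RW=1 US=1 PS=1]
  ✓ 0x1E039 (huge @L0)  — 1 lookups
#2 VA=0x4C241C6B9 (r,user):
  L0: frame=0x15 idx=19 entry=0x1F007 [P=1 RW=1 US=1 PS=0]
  L1: frame=0x1F idx=18 entry=0x20007 [P=1 RW=1 US=1 PS=0]
  L2: frame=0x20 idx=28 entry=0x21007 [P=1 RW=1 US=1 PS=0]
  ✓ 0x216B9  — 3 lookups
#3 VA=0x20240A8F5 (r,user):
  L0: frame=0x15 idx=8 entry=0x22007 [P=1 RW=1 US=1 PS=0]
  L1: frame=0x22 idx=18 entry=0x24007 [P=1 RW=1 US=1 PS=0]
  L2: frame=0x24 idx=10 entry=0x27007 [P=1 RW=1 US=1 PS=0]
  ✓ 0x278F5  — 3 lookups

Entries read for #0: 2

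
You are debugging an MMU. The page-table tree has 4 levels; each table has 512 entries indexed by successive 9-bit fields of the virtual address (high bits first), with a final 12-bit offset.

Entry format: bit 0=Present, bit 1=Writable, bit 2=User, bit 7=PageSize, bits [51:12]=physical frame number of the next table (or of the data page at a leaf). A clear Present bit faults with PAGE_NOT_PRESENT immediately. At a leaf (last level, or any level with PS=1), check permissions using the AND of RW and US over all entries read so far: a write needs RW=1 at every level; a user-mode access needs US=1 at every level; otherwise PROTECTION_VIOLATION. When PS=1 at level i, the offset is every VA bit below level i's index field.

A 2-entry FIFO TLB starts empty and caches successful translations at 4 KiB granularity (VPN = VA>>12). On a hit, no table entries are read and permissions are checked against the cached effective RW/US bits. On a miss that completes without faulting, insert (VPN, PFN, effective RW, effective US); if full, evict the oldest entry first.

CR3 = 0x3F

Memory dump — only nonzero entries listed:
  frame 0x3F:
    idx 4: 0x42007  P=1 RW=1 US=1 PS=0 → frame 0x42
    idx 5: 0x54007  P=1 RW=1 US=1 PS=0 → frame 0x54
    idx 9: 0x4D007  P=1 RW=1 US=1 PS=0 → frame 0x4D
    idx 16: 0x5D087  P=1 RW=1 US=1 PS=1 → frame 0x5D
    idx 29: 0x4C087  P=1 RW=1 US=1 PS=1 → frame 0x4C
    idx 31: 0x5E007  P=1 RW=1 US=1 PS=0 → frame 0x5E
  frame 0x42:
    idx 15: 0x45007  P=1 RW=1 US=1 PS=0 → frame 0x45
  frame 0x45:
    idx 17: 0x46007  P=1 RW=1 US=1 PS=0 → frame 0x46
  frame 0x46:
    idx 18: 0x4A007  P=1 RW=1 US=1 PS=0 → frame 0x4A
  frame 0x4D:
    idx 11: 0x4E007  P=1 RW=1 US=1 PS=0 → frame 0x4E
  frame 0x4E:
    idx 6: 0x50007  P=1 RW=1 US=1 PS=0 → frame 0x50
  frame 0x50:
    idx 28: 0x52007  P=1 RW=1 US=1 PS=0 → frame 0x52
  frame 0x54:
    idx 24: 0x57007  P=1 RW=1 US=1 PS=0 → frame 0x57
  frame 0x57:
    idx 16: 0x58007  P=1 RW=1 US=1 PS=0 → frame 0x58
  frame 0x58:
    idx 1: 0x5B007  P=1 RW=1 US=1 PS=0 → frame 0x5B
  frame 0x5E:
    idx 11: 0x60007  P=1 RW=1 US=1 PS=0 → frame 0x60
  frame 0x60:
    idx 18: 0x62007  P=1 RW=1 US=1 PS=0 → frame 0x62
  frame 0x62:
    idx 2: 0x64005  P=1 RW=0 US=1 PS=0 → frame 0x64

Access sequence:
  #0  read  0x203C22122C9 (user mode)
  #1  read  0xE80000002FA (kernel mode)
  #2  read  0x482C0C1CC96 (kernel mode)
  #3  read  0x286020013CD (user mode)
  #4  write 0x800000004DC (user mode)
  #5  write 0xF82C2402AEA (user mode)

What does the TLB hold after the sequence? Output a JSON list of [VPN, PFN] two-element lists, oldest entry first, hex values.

Walk each access:
#0 VA=0x203C22122C9 (r,user):
  L0: frame=0x3F idx=4 entry=0x42007 [P=1 RW=1 US=1 PS=0]
  L1: frame=0x42 idx=15 entry=0x45007 [P=1 RW=1 US=1 PS=0]
  L2: frame=0x45 idx=17 entry=0x46007 [P=1 RW=1 US=1 PS=0]
  L3: frame=0x46 idx=18 entry=0x4A007 [P=1 RW=1 US=1 PS=0]
  ⇒ phys 0x4A2C9  [4 reads]
#1 VA=0xE80000002FA (r,kernel):
  L0: frame=0x3F idx=29 entry=0x4C087 [P=1 RW=1 US=1 PS=1]
  ⇒ phys 0x4C2FA (huge @L0)  [1 reads]
#2 VA=0x482C0C1CC96 (r,kernel):
  L0: frame=0x3F idx=9 entry=0x4D007 [P=1 RW=1 US=1 PS=0]
  L1: frame=0x4D idx=11 entry=0x4E007 [P=1 RW=1 US=1 PS=0]
  L2: frame=0x4E idx=6 entry=0x50007 [P=1 RW=1 US=1 PS=0]
  L3: frame=0x50 idx=28 entry=0x52007 [P=1 RW=1 US=1 PS=0]
  ⇒ phys 0x52C96  [4 reads]
#3 VA=0x286020013CD (r,user):
  L0: frame=0x3F idx=5 entry=0x54007 [P=1 RW=1 US=1 PS=0]
  L1: frame=0x54 idx=24 entry=0x57007 [P=1 RW=1 US=1 PS=0]
  L2: frame=0x57 idx=16 entry=0x58007 [P=1 RW=1 US=1 PS=0]
  L3: frame=0x58 idx=1 entry=0x5B007 [P=1 RW=1 US=1 PS=0]
  ⇒ phys 0x5B3CD  [4 reads]
#4 VA=0x800000004DC (w,user):
  L0: frame=0x3F idx=16 entry=0x5D087 [P=1 RW=1 US=1 PS=1]
  ⇒ phys 0x5D4DC (huge @L0)  [1 reads]
#5 VA=0xF82C2402AEA (w,user):
  L0: frame=0x3F idx=31 entry=0x5E007 [P=1 RW=1 US=1 PS=0]
  L1: frame=0x5E idx=11 entry=0x60007 [P=1 RW=1 US=1 PS=0]
  L2: frame=0x60 idx=18 entry=0x62007 [P=1 RW=1 US=1 PS=0]
  L3: frame=0x62 idx=2 entry=0x64005 [P=1 RW=0 US=1 PS=0]
  ⇒ fault: PROTECTION_VIOLATION  — 4 lookups

TLB: [["0x28602001", "0x5B"], ["0x80000000", "0x5D"]]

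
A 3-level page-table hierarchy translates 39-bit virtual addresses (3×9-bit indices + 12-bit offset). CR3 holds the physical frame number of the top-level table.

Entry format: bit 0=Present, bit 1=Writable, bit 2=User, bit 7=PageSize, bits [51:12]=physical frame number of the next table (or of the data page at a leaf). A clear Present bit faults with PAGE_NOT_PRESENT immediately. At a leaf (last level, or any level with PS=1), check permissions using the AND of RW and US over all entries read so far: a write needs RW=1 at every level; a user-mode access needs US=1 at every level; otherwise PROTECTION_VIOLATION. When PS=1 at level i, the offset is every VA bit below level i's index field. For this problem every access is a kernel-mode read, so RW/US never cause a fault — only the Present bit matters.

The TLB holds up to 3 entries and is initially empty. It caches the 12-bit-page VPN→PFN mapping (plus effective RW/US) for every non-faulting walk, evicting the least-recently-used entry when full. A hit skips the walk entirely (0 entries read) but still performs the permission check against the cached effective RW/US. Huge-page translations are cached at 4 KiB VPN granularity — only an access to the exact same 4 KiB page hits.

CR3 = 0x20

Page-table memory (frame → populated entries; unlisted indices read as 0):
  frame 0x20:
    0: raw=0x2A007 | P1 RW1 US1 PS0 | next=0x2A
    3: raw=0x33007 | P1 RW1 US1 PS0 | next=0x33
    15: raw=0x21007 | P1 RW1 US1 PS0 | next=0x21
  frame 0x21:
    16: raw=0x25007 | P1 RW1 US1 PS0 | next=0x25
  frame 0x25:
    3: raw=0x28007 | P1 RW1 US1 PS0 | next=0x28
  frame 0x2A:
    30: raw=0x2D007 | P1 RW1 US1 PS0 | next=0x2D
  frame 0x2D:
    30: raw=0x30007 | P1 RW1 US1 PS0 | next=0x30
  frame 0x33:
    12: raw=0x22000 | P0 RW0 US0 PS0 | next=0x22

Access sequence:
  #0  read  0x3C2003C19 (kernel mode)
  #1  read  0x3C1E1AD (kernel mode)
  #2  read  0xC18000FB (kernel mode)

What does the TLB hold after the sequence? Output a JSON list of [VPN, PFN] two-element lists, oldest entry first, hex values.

Trace:
#0 VA=0x3C2003C19 (r,kernel):
  [0] read 0x20 idx=15: raw=0x21007 flags P=1 W=1 U=1 S=0
  [1] read 0x21 idx=16: raw=0x25007 flags P=1 W=1 U=1 S=0
  [2] read 0x25 idx=3: raw=0x28007 flags P=1 W=1 U=1 S=0
  ⇒ phys 0x28C19  [3 reads]
#1 VA=0x3C1E1AD (r,kernel):
  [0] read 0x20 idx=0: raw=0x2A007 flags P=1 W=1 U=1 S=0
  [1] read 0x2A idx=30: raw=0x2D007 flags P=1 W=1 U=1 S=0
  [2] read 0x2D idx=30: raw=0x30007 flags P=1 W=1 U=1 S=0
  ⇒ phys 0x301AD  [3 reads]
#2 VA=0xC18000FB (r,kernel):
  [0] read 0x20 idx=3: raw=0x33007 flags P=1 W=1 U=1 S=0
  [1] read 0x33 idx=12: raw=0x22000 flags P=0 W=0 U=0 S=0
  → PAGE_NOT_PRESENT  (2 entries read)

TLB: [["0x3C2003", "0x28"], ["0x3C1E", "0x30"]]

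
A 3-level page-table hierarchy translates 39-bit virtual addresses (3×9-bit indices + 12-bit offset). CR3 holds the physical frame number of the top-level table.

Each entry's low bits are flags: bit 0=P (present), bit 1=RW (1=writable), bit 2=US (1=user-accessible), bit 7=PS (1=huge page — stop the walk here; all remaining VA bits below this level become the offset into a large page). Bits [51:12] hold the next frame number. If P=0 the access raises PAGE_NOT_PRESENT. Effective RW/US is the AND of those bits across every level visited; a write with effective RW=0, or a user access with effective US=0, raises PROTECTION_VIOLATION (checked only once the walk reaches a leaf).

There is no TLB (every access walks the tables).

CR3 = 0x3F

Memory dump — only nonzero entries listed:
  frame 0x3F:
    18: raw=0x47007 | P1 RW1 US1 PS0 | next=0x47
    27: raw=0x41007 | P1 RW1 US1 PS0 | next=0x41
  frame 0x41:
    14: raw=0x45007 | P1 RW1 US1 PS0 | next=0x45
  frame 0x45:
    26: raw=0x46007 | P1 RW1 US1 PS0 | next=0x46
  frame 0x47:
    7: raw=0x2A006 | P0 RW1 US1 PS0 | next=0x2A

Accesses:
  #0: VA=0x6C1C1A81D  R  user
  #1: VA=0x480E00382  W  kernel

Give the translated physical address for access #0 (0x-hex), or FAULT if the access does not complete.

Trace:
#0 VA=0x6C1C1A81D (r,user):
  [0] read 0x3F idx=27: raw=0x41007 flags P=1 W=1 U=1 S=0
  [1] read 0x41 idx=14: raw=0x45007 flags P=1 W=1 U=1 S=0
  [2] read 0x45 idx=26: raw=0x46007 flags P=1 W=1 U=1 S=0
  ✓ 0x4681D  — 3 lookups
#1 VA=0x480E00382 (w,kernel):
  [0] read 0x3F idx=18: raw=0x47007 flags P=1 W=1 U=1 S=0
  [1] read 0x47 idx=7: raw=0x2A006 flags P=0 W=1 U=1 S=0
  ⇒ fault: PAGE_NOT_PRESENT  — 2 lookups

Access #0 PA: 0x4681D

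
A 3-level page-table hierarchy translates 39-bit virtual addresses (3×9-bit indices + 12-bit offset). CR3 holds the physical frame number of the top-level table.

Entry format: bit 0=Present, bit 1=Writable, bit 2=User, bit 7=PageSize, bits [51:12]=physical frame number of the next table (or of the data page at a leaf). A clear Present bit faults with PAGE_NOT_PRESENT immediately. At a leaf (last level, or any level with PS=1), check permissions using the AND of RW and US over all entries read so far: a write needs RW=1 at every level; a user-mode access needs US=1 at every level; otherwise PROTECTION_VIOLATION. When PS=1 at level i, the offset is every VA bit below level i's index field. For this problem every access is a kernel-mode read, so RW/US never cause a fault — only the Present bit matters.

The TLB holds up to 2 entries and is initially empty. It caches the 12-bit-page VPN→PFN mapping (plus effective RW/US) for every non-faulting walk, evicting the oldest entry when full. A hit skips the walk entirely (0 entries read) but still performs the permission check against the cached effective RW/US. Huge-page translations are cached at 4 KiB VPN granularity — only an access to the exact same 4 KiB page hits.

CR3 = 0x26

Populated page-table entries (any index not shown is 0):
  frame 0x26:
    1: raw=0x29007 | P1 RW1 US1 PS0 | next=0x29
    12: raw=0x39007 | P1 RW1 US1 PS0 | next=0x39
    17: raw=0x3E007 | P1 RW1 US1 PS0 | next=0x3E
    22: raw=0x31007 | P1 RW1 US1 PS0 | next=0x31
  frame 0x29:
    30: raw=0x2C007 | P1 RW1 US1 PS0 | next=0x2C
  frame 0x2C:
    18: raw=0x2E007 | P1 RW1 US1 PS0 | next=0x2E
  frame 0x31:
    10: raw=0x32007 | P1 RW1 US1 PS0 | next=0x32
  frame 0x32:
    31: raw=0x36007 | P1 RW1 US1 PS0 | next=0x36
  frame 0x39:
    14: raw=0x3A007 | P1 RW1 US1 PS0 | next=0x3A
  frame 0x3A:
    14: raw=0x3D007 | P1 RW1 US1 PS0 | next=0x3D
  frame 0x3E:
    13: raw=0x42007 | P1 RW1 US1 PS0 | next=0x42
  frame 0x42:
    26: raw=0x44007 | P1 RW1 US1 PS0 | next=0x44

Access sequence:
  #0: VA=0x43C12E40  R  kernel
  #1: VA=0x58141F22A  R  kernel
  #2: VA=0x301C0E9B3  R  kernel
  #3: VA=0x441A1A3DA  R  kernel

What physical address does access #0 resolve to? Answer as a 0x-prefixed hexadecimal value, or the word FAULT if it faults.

Trace:
#0 VA=0x43C12E40 (r,kernel):
  lvl0: tbl 0x26, slot 1 ⇒ 0x29007 (P1/RW1/US1/PS0)
  lvl1: tbl 0x29, slot 30 ⇒ 0x2C007 (P1/RW1/US1/PS0)
  lvl2: tbl 0x2C, slot 18 ⇒ 0x2E007 (P1/RW1/US1/PS0)
  → PA=0x2EE40  (3 entries read)
#1 VA=0x58141F22A (r,kernel):
  lvl0: tbl 0x26, slot 22 ⇒ 0x31007 (P1/RW1/US1/PS0)
  lvl1: tbl 0x31, slot 10 ⇒ 0x32007 (P1/RW1/US1/PS0)
  lvl2: tbl 0x32, slot 31 ⇒ 0x36007 (P1/RW1/US1/PS0)
  → PA=0x3622A  (3 entries read)
#2 VA=0x301C0E9B3 (r,kernel):
  lvl0: tbl 0x26, slot 12 ⇒ 0x39007 (P1/RW1/US1/PS0)
  lvl1: tbl 0x39, slot 14 ⇒ 0x3A007 (P1/RW1/US1/PS0)
  lvl2: tbl 0x3A, slot 14 ⇒ 0x3D007 (P1/RW1/US1/PS0)
  → PA=0x3D9B3  (3 entries read)
#3 VA=0x441A1A3DA (r,kernel):
  lvl0: tbl 0x26, slot 17 ⇒ 0x3E007 (P1/RW1/US1/PS0)
  lvl1: tbl 0x3E, slot 13 ⇒ 0x42007 (P1/RW1/US1/PS0)
  lvl2: tbl 0x42, slot 26 ⇒ 0x44007 (P1/RW1/US1/PS0)
  → PA=0x443DA  (3 entries read)

Access #0 PA: 0x2EE40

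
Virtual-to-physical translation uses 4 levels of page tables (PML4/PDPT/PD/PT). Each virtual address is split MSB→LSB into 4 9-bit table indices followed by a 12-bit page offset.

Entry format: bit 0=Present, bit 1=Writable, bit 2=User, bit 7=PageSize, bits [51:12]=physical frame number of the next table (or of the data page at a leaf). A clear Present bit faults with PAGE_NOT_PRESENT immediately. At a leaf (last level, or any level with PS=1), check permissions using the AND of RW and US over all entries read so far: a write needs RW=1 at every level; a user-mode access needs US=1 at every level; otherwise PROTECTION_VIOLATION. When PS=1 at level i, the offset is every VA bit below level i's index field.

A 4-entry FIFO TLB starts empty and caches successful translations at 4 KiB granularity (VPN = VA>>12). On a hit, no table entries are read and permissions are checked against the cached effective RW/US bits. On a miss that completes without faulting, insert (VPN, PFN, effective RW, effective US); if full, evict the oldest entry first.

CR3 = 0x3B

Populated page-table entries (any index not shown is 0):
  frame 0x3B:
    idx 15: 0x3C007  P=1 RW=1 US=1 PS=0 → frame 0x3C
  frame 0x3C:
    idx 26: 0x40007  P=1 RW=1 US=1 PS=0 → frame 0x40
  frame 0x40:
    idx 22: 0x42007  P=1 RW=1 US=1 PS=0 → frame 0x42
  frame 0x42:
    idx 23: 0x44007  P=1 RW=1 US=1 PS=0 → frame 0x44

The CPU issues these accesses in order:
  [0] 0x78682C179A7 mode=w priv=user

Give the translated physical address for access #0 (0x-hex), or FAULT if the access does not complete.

Trace:
#0 VA=0x78682C179A7 (w,user):
  L0: frame=0x3B idx=15 entry=0x3C007 [P=1 RW=1 US=1 PS=0]
  L1: frame=0x3C idx=26 entry=0x40007 [P=1 RW=1 US=1 PS=0]
  L2: frame=0x40 idx=22 entry=0x42007 [P=1 RW=1 US=1 PS=0]
  L3: frame=0x42 idx=23 entry=0x44007 [P=1 RW=1 US=1 PS=0]
  ✓ 0x449A7  — 4 lookups

Access #0 PA: 0x449A7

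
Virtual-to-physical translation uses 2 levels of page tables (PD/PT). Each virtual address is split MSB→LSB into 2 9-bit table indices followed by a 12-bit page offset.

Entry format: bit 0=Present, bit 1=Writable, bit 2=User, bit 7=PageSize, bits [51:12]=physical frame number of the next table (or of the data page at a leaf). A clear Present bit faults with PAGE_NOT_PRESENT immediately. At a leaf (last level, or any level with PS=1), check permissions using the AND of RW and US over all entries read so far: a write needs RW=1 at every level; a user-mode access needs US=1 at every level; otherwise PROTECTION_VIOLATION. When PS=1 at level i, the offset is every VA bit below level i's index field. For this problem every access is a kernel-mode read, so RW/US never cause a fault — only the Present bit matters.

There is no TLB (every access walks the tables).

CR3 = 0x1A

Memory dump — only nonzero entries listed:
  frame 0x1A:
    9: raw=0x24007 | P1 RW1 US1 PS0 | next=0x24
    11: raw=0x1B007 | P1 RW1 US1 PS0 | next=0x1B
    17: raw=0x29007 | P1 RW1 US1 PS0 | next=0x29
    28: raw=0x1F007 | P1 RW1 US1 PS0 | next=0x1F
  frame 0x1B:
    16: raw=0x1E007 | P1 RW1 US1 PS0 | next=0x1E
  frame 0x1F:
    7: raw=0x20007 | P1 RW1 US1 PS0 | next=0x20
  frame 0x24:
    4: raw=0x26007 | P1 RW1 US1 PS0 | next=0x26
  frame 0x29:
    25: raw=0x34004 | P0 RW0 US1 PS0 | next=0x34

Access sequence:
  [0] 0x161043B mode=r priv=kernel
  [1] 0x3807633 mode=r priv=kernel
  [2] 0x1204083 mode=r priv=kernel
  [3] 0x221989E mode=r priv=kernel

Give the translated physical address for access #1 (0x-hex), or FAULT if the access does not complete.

Walk each access:
#0 VA=0x161043B (r,kernel):
  [0] read 0x1A idx=11: raw=0x1B007 flags P=1 W=1 U=1 S=0
  [1] read 0x1B idx=16: raw=0x1E007 flags P=1 W=1 U=1 S=0
  ⇒ phys 0x1E43B  [2 reads]
#1 VA=0x3807633 (r,kernel):
  [0] read 0x1A idx=28: raw=0x1F007 flags P=1 W=1 U=1 S=0
  [1] read 0x1F idx=7: raw=0x20007 flags P=1 W=1 U=1 S=0
  ⇒ phys 0x20633  [2 reads]
#2 VA=0x1204083 (r,kernel):
  [0] read 0x1A idx=9: raw=0x24007 flags P=1 W=1 U=1 S=0
  [1] read 0x24 idx=4: raw=0x26007 flags P=1 W=1 U=1 S=0
  ⇒ phys 0x26083  [2 reads]
#3 VA=0x221989E (r,kernel):
  [0] read 0x1A idx=17: raw=0x29007 flags P=1 W=1 U=1 S=0
  [1] read 0x29 idx=25: raw=0x34004 flags P=0 W=0 U=1 S=0
  ✗ PAGE_NOT_PRESENT  [2 reads]

Access #1 PA: 0x20633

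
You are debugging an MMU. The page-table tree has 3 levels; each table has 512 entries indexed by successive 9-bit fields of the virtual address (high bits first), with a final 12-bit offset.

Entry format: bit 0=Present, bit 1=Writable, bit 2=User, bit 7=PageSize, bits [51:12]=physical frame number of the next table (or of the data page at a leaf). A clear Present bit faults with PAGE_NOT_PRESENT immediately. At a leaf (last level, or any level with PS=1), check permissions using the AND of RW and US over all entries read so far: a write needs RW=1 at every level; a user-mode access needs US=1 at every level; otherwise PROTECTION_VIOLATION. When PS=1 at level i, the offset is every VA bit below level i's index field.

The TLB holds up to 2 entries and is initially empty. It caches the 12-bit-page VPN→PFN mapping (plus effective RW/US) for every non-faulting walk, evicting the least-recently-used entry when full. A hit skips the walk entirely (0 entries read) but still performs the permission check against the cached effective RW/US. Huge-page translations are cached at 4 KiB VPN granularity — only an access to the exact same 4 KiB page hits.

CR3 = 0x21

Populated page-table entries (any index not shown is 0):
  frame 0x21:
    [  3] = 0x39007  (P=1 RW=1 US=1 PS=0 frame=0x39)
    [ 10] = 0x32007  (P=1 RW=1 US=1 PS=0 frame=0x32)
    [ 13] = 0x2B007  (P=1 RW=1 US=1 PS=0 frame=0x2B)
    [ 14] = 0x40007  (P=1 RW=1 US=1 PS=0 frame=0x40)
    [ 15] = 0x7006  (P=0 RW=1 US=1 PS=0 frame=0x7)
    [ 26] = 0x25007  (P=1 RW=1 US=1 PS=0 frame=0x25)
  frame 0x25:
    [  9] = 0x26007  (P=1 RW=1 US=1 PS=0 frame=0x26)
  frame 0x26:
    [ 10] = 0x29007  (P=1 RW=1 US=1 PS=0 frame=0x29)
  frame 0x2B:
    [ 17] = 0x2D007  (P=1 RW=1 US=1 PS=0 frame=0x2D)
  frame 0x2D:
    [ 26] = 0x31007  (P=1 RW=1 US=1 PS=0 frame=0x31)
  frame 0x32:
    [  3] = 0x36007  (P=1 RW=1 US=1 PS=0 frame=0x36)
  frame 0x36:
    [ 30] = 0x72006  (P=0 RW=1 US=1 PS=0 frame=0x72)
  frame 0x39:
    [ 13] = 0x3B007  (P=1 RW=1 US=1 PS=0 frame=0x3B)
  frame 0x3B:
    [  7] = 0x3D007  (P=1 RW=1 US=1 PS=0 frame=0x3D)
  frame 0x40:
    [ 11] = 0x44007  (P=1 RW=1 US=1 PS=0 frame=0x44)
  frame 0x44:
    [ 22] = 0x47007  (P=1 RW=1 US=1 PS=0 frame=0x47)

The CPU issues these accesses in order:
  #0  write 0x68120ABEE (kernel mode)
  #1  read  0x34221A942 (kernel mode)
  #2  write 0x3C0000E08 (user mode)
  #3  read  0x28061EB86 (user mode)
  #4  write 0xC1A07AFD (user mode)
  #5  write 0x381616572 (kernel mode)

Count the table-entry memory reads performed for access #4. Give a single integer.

Trace:
#0 VA=0x68120ABEE (w,kernel):
  L0 @0x21[26] → 0x25007  P=1,RW=1,US=1,PS=0
  L1 @0x25[9] → 0x26007  P=1,RW=1,US=1,PS=0
  L2 @0x26[10] → 0x29007  P=1,RW=1,US=1,PS=0
  → PA=0x29BEE  (3 entries read)
#1 VA=0x34221A942 (r,kernel):
  L0 @0x21[13] → 0x2B007  P=1,RW=1,US=1,PS=0
  L1 @0x2B[17] → 0x2D007  P=1,RW=1,US=1,PS=0
  L2 @0x2D[26] → 0x31007  P=1,RW=1,US=1,PS=0
  → PA=0x31942  (3 entries read)
#2 VA=0x3C0000E08 (w,user):
  L0 @0x21[15] → 0x7006  P=0,RW=1,US=1,PS=0
  ⇒ fault: PAGE_NOT_PRESENT  — 1 lookups
#3 VA=0x28061EB86 (r,user):
  L0 @0x21[10] → 0x32007  P=1,RW=1,US=1,PS=0
  L1 @0x32[3] → 0x36007  P=1,RW=1,US=1,PS=0
  L2 @0x36[30] → 0x72006  P=0,RW=1,US=1,PS=0
  ⇒ fault: PAGE_NOT_PRESENT  — 3 lookups
#4 VA=0xC1A07AFD (w,user):
  L0 @0x21[3] → 0x39007  P=1,RW=1,US=1,PS=0
  L1 @0x39[13] → 0x3B007  P=1,RW=1,US=1,PS=0
  L2 @0x3B[7] → 0x3D007  P=1,RW=1,US=1,PS=0
  → PA=0x3DAFD  (3 entries read)
#5 VA=0x381616572 (w,kernel):
  L0 @0x21[14] → 0x40007  P=1,RW=1,US=1,PS=0
  L1 @0x40[11] → 0x44007  P=1,RW=1,US=1,PS=0
  L2 @0x44[22] → 0x47007  P=1,RW=1,US=1,PS=0
  → PA=0x47572  (3 entries read)

Entries read for #4: 3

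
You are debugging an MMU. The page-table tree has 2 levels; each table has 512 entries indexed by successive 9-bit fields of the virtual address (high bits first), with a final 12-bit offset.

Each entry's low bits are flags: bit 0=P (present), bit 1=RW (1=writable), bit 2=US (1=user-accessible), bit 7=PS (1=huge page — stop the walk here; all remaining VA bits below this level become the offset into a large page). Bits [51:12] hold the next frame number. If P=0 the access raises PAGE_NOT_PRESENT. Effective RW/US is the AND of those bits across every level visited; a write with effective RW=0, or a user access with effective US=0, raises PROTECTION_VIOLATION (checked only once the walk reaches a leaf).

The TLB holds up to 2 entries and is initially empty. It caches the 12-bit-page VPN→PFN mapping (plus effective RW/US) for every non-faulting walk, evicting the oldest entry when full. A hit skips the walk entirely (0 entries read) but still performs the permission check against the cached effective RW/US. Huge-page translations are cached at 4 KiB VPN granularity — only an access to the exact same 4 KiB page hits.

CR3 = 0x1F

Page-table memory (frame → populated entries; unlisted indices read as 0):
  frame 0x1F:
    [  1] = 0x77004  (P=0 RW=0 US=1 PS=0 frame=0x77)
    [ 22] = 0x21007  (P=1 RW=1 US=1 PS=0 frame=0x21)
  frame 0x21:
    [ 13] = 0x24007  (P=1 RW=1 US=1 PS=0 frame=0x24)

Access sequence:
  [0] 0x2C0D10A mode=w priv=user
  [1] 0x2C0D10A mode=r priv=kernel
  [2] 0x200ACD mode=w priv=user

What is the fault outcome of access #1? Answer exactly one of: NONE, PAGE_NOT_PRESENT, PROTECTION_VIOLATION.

Walk each access:
#0 VA=0x2C0D10A (w,user):
  L0: frame=0x1F idx=22 entry=0x21007 [P=1 RW=1 US=1 PS=0]
  L1: frame=0x21 idx=13 entry=0x24007 [P=1 RW=1 US=1 PS=0]
  → PA=0x2410A  (2 entries read)
#1 VA=0x2C0D10A (r,kernel):
  TLB hit vpn=0x2C0D → PA=0x2410A
#2 VA=0x200ACD (w,user):
  L0: frame=0x1F idx=1 entry=0x77004 [P=0 RW=0 US=1 PS=0]
  ✗ PAGE_NOT_PRESENT  [1 reads]

Access #1 fault: NONE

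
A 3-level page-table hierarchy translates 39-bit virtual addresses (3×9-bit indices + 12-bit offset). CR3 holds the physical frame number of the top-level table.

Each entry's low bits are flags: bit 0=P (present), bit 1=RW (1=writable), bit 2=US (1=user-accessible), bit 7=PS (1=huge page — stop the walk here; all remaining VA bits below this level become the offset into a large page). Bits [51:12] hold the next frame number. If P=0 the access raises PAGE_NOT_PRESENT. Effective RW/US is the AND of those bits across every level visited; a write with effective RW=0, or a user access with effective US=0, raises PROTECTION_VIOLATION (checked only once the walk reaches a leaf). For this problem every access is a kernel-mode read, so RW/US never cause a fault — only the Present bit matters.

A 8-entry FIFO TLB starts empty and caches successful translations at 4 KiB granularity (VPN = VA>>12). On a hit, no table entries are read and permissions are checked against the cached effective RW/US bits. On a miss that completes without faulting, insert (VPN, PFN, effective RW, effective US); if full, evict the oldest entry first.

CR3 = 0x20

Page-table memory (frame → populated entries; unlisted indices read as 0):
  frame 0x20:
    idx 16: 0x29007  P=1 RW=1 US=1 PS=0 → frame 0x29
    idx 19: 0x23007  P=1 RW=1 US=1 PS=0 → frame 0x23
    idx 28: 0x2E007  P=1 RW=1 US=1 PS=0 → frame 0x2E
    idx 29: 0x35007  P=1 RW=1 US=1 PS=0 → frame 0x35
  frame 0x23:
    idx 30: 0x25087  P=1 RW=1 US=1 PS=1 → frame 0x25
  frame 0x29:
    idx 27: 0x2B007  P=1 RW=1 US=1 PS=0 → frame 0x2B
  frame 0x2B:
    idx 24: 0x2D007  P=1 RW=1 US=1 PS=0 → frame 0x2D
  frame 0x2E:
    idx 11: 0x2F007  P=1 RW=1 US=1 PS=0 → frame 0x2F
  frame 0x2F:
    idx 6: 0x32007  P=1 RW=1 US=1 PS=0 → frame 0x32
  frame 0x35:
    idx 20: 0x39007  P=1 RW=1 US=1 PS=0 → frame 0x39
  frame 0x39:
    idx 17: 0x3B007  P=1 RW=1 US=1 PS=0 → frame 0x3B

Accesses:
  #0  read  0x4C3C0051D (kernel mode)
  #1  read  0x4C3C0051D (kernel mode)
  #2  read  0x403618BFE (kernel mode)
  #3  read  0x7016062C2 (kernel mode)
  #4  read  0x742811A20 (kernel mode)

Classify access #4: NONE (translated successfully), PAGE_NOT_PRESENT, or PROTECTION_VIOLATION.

Walk each access:
#0 VA=0x4C3C0051D (r,kernel):
  lvl0: tbl 0x20, slot 19 ⇒ 0x23007 (P1/RW1/US1/PS0)
  lvl1: tbl 0x23, slot 30 ⇒ 0x25087 (P1/RW1/US1/PS1)
  ✓ 0x2551D (huge @L1)  — 2 lookups
#1 VA=0x4C3C0051D (r,kernel):
  TLB hit vpn=0x4C3C00 → PA=0x2551D
#2 VA=0x403618BFE (r,kernel):
  lvl0: tbl 0x20, slot 16 ⇒ 0x29007 (P1/RW1/US1/PS0)
  lvl1: tbl 0x29, slot 27 ⇒ 0x2B007 (P1/RW1/US1/PS0)
  lvl2: tbl 0x2B, slot 24 ⇒ 0x2D007 (P1/RW1/US1/PS0)
  ✓ 0x2DBFE  — 3 lookups
#3 VA=0x7016062C2 (r,kernel):
  lvl0: tbl 0x20, slot 28 ⇒ 0x2E007 (P1/RW1/US1/PS0)
  lvl1: tbl 0x2E, slot 11 ⇒ 0x2F007 (P1/RW1/US1/PS0)
  lvl2: tbl 0x2F, slot 6 ⇒ 0x32007 (P1/RW1/US1/PS0)
  ✓ 0x322C2  — 3 lookups
#4 VA=0x742811A20 (r,kernel):
  lvl0: tbl 0x20, slot 29 ⇒ 0x35007 (P1/RW1/US1/PS0)
  lvl1: tbl 0x35, slot 20 ⇒ 0x39007 (P1/RW1/US1/PS0)
  lvl2: tbl 0x39, slot 17 ⇒ 0x3B007 (P1/RW1/US1/PS0)
  ✓ 0x3BA20  — 3 lookups

Access #4 fault: NONE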